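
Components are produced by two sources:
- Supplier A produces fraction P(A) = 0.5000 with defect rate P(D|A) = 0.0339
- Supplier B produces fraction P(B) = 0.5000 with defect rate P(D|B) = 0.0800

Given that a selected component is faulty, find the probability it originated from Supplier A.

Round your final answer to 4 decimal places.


Let A = from Supplier A, D = faulty

Given:
- P(A) = 0.5000, P(B) = 0.5000
- P(D|A) = 0.0339, P(D|B) = 0.0800

Step 1: Find P(D)
P(D) = P(D|A)P(A) + P(D|B)P(B)
     = 0.0339 × 0.5000 + 0.0800 × 0.5000
     = 0.01695000 + 0.04000000
     = 0.05695000

Step 2: Apply Bayes' theorem
P(A|D) = P(D|A)P(A) / P(D)
       = 0.01695000 / 0.05695000
       = 0.2976


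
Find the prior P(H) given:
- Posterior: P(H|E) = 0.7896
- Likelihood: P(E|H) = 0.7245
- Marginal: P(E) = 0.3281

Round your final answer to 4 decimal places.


From Bayes' theorem: P(H|E) = P(E|H) × P(H) / P(E)

Rearranging for P(H):
P(H) = P(H|E) × P(E) / P(E|H)
     = 0.7896 × 0.3281 / 0.7245
     = 0.25906776 / 0.7245
     = 0.3576


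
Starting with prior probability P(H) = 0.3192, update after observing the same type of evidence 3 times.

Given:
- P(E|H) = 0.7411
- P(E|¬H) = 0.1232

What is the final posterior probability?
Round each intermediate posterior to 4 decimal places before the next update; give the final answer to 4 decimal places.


Sequential Bayesian updating:

Initial prior: P(H) = 0.3192

Update 1:
  P(E) = 0.7411 × 0.3192 + 0.1232 × 0.6808 = 0.23655912 + 0.08387456 = 0.32043368
  P(H|E) = 0.23655912 / 0.32043368 = 0.7382

Update 2:
  P(E) = 0.7411 × 0.7382 + 0.1232 × 0.2618 = 0.54708002 + 0.03225376 = 0.57933378
  P(H|E) = 0.54708002 / 0.57933378 = 0.9443

Update 3:
  P(E) = 0.7411 × 0.9443 + 0.1232 × 0.0557 = 0.69982073 + 0.00686224 = 0.70668297
  P(H|E) = 0.69982073 / 0.70668297 = 0.9903

Final posterior: 0.9903


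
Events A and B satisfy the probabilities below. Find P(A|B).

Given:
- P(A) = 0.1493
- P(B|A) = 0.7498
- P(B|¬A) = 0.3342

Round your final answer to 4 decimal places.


Bayes' theorem: P(A|B) = P(B|A) × P(A) / P(B)

Step 1: Calculate P(B) using law of total probability
P(B) = P(B|A)P(A) + P(B|¬A)P(¬A)
     = 0.7498 × 0.1493 + 0.3342 × 0.8507
     = 0.11194514 + 0.28430394
     = 0.39624908

Step 2: Apply Bayes' theorem
P(A|B) = P(B|A) × P(A) / P(B)
       = 0.11194514 / 0.39624908
       = 0.2825


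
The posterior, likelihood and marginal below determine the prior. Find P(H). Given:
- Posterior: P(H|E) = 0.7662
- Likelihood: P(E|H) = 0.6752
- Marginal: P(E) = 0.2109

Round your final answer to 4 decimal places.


From Bayes' theorem: P(H|E) = P(E|H) × P(H) / P(E)

Rearranging for P(H):
P(H) = P(H|E) × P(E) / P(E|H)
     = 0.7662 × 0.2109 / 0.6752
     = 0.16159158 / 0.6752
     = 0.2393


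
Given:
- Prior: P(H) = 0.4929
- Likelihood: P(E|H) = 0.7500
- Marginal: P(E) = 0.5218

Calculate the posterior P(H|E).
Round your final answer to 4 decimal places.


Using Bayes' theorem:

P(H|E) = P(E|H) × P(H) / P(E)
       = 0.7500 × 0.4929 / 0.5218
       = 0.36967500 / 0.5218
       = 0.7085

The evidence strengthens our belief in H.
Prior: 0.4929 → Posterior: 0.7085


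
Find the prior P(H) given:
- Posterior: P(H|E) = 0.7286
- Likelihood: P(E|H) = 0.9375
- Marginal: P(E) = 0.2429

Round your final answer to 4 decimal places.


From Bayes' theorem: P(H|E) = P(E|H) × P(H) / P(E)

Rearranging for P(H):
P(H) = P(H|E) × P(E) / P(E|H)
     = 0.7286 × 0.2429 / 0.9375
     = 0.17697694 / 0.9375
     = 0.1888


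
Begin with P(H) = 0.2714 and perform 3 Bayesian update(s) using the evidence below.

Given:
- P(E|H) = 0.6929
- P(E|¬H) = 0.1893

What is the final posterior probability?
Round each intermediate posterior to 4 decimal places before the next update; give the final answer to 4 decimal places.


Sequential Bayesian updating:

Initial prior: P(H) = 0.2714

Update 1:
  P(E) = 0.6929 × 0.2714 + 0.1893 × 0.7286 = 0.18805306 + 0.13792398 = 0.32597704
  P(H|E) = 0.18805306 / 0.32597704 = 0.5769

Update 2:
  P(E) = 0.6929 × 0.5769 + 0.1893 × 0.4231 = 0.39973401 + 0.08009283 = 0.47982684
  P(H|E) = 0.39973401 / 0.47982684 = 0.8331

Update 3:
  P(E) = 0.6929 × 0.8331 + 0.1893 × 0.1669 = 0.57725499 + 0.03159417 = 0.60884916
  P(H|E) = 0.57725499 / 0.60884916 = 0.9481

Final posterior: 0.9481


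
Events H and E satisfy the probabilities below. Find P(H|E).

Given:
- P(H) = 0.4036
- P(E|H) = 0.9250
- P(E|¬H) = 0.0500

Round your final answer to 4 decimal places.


Bayes' theorem: P(H|E) = P(E|H) × P(H) / P(E)

Step 1: Calculate P(E) using law of total probability
P(E) = P(E|H)P(H) + P(E|¬H)P(¬H)
     = 0.9250 × 0.4036 + 0.0500 × 0.5964
     = 0.37333000 + 0.02982000
     = 0.40315000

Step 2: Apply Bayes' theorem
P(H|E) = P(E|H) × P(H) / P(E)
       = 0.37333000 / 0.40315000
       = 0.9260


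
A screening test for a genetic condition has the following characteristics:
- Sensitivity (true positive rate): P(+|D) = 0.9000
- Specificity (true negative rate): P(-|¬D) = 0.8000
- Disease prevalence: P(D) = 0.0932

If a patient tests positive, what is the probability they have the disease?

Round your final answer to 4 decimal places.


Let D = has disease, + = positive test

Given:
- P(D) = 0.0932 (prevalence)
- P(+|D) = 0.9000 (sensitivity)
- P(-|¬D) = 0.8000 (specificity)
- P(+|¬D) = 0.2000 (false positive rate = 1 - specificity)

Step 1: Find P(+)
P(+) = P(+|D)P(D) + P(+|¬D)P(¬D)
     = 0.9000 × 0.0932 + 0.2000 × 0.9068
     = 0.08388000 + 0.18136000
     = 0.26524000

Step 2: Apply Bayes' theorem for P(D|+)
P(D|+) = P(+|D)P(D) / P(+)
       = 0.08388000 / 0.26524000
       = 0.3162


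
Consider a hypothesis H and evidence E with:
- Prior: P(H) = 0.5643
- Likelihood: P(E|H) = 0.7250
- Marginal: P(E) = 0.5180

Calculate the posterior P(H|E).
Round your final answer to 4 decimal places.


Using Bayes' theorem:

P(H|E) = P(E|H) × P(H) / P(E)
       = 0.7250 × 0.5643 / 0.5180
       = 0.40911750 / 0.5180
       = 0.7898

The evidence strengthens our belief in H.
Prior: 0.5643 → Posterior: 0.7898


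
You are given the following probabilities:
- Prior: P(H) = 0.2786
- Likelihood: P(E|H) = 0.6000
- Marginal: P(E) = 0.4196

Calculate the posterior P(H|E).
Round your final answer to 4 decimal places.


Using Bayes' theorem:

P(H|E) = P(E|H) × P(H) / P(E)
       = 0.6000 × 0.2786 / 0.4196
       = 0.16716000 / 0.4196
       = 0.3984

The evidence strengthens our belief in H.
Prior: 0.2786 → Posterior: 0.3984


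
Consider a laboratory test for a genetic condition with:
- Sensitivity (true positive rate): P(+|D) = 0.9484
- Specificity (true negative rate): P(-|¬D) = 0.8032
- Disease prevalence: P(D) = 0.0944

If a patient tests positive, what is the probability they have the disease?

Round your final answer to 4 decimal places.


Let D = has disease, + = positive test

Given:
- P(D) = 0.0944 (prevalence)
- P(+|D) = 0.9484 (sensitivity)
- P(-|¬D) = 0.8032 (specificity)
- P(+|¬D) = 0.1968 (false positive rate = 1 - specificity)

Step 1: Find P(+)
P(+) = P(+|D)P(D) + P(+|¬D)P(¬D)
     = 0.9484 × 0.0944 + 0.1968 × 0.9056
     = 0.08952896 + 0.17822208
     = 0.26775104

Step 2: Apply Bayes' theorem for P(D|+)
P(D|+) = P(+|D)P(D) / P(+)
       = 0.08952896 / 0.26775104
       = 0.3344


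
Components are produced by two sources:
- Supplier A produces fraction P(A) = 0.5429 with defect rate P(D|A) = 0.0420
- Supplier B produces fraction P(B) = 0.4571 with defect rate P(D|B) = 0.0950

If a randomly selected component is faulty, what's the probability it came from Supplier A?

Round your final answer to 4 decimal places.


Let A = from Supplier A, D = faulty

Given:
- P(A) = 0.5429, P(B) = 0.4571
- P(D|A) = 0.0420, P(D|B) = 0.0950

Step 1: Find P(D)
P(D) = P(D|A)P(A) + P(D|B)P(B)
     = 0.0420 × 0.5429 + 0.0950 × 0.4571
     = 0.02280180 + 0.04342450
     = 0.06622630

Step 2: Apply Bayes' theorem
P(A|D) = P(D|A)P(A) / P(D)
       = 0.02280180 / 0.06622630
       = 0.3443


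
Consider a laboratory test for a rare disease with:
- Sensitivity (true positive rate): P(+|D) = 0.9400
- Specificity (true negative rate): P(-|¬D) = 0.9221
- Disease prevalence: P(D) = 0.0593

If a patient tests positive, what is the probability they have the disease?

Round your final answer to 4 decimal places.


Let D = has disease, + = positive test

Given:
- P(D) = 0.0593 (prevalence)
- P(+|D) = 0.9400 (sensitivity)
- P(-|¬D) = 0.9221 (specificity)
- P(+|¬D) = 0.0779 (false positive rate = 1 - specificity)

Step 1: Find P(+)
P(+) = P(+|D)P(D) + P(+|¬D)P(¬D)
     = 0.9400 × 0.0593 + 0.0779 × 0.9407
     = 0.05574200 + 0.07328053
     = 0.12902253

Step 2: Apply Bayes' theorem for P(D|+)
P(D|+) = P(+|D)P(D) / P(+)
       = 0.05574200 / 0.12902253
       = 0.4320


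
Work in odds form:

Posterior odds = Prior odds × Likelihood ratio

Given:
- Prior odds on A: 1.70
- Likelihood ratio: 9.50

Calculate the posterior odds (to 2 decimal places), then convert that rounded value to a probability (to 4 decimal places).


Step 1: Calculate posterior odds
Posterior odds = Prior odds × LR
               = 1.70 × 9.50
               = 16.15

Step 2: Convert to probability
P(A|E) = Posterior odds / (1 + Posterior odds)
       = 16.15 / (1 + 16.15)
       = 16.15 / 17.15
       = 0.9417

The evidence increased P(A) from 0.6296 to 0.9417.


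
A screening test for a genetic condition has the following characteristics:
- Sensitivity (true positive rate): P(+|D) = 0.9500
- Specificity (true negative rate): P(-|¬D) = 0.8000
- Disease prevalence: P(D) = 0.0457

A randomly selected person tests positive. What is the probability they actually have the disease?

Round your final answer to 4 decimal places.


Let D = has disease, + = positive test

Given:
- P(D) = 0.0457 (prevalence)
- P(+|D) = 0.9500 (sensitivity)
- P(-|¬D) = 0.8000 (specificity)
- P(+|¬D) = 0.2000 (false positive rate = 1 - specificity)

Step 1: Find P(+)
P(+) = P(+|D)P(D) + P(+|¬D)P(¬D)
     = 0.9500 × 0.0457 + 0.2000 × 0.9543
     = 0.04341500 + 0.19086000
     = 0.23427500

Step 2: Apply Bayes' theorem for P(D|+)
P(D|+) = P(+|D)P(D) / P(+)
       = 0.04341500 / 0.23427500
       = 0.1853


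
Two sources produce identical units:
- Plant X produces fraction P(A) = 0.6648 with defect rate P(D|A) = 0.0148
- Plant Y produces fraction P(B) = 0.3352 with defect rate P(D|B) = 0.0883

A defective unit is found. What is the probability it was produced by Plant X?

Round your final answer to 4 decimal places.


Let A = from Plant X, D = defective

Given:
- P(A) = 0.6648, P(B) = 0.3352
- P(D|A) = 0.0148, P(D|B) = 0.0883

Step 1: Find P(D)
P(D) = P(D|A)P(A) + P(D|B)P(B)
     = 0.0148 × 0.6648 + 0.0883 × 0.3352
     = 0.00983904 + 0.02959816
     = 0.03943720

Step 2: Apply Bayes' theorem
P(A|D) = P(D|A)P(A) / P(D)
       = 0.00983904 / 0.03943720
       = 0.2495


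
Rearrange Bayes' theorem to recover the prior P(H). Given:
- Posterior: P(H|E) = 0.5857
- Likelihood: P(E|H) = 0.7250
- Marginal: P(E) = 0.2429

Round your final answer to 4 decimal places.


From Bayes' theorem: P(H|E) = P(E|H) × P(H) / P(E)

Rearranging for P(H):
P(H) = P(H|E) × P(E) / P(E|H)
     = 0.5857 × 0.2429 / 0.7250
     = 0.14226653 / 0.7250
     = 0.1962


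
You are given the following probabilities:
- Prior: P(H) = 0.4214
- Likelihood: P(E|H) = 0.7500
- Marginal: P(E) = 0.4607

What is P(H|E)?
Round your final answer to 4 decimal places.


Using Bayes' theorem:

P(H|E) = P(E|H) × P(H) / P(E)
       = 0.7500 × 0.4214 / 0.4607
       = 0.31605000 / 0.4607
       = 0.6860

The evidence strengthens our belief in H.
Prior: 0.4214 → Posterior: 0.6860


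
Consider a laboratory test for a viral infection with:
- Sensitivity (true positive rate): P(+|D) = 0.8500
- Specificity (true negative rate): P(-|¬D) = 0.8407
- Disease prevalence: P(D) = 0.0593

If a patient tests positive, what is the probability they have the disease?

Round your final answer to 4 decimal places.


Let D = has disease, + = positive test

Given:
- P(D) = 0.0593 (prevalence)
- P(+|D) = 0.8500 (sensitivity)
- P(-|¬D) = 0.8407 (specificity)
- P(+|¬D) = 0.1593 (false positive rate = 1 - specificity)

Step 1: Find P(+)
P(+) = P(+|D)P(D) + P(+|¬D)P(¬D)
     = 0.8500 × 0.0593 + 0.1593 × 0.9407
     = 0.05040500 + 0.14985351
     = 0.20025851

Step 2: Apply Bayes' theorem for P(D|+)
P(D|+) = P(+|D)P(D) / P(+)
       = 0.05040500 / 0.20025851
       = 0.2517


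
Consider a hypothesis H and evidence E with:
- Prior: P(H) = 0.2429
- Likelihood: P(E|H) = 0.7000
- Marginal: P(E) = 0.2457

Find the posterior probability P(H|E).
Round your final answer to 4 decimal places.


Using Bayes' theorem:

P(H|E) = P(E|H) × P(H) / P(E)
       = 0.7000 × 0.2429 / 0.2457
       = 0.17003000 / 0.2457
       = 0.6920

The evidence strengthens our belief in H.
Prior: 0.2429 → Posterior: 0.6920


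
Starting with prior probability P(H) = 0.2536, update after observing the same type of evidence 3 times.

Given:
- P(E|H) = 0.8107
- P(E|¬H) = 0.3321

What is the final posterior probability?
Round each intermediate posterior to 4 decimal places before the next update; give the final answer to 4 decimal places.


Sequential Bayesian updating:

Initial prior: P(H) = 0.2536

Update 1:
  P(E) = 0.8107 × 0.2536 + 0.3321 × 0.7464 = 0.20559352 + 0.24787944 = 0.45347296
  P(H|E) = 0.20559352 / 0.45347296 = 0.4534

Update 2:
  P(E) = 0.8107 × 0.4534 + 0.3321 × 0.5466 = 0.36757138 + 0.18152586 = 0.54909724
  P(H|E) = 0.36757138 / 0.54909724 = 0.6694

Update 3:
  P(E) = 0.8107 × 0.6694 + 0.3321 × 0.3306 = 0.54268258 + 0.10979226 = 0.65247484
  P(H|E) = 0.54268258 / 0.65247484 = 0.8317

Final posterior: 0.8317


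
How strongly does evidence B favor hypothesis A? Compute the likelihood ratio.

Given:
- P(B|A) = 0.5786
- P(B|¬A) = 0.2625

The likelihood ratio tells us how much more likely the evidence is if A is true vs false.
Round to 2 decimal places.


Likelihood Ratio (LR) = P(B|A) / P(B|¬A)

LR = 0.5786 / 0.2625
   = 2.20

The evidence is 2.20 times more likely if A is true than if A is false.
Since LR > 1, the evidence supports A over ¬A.


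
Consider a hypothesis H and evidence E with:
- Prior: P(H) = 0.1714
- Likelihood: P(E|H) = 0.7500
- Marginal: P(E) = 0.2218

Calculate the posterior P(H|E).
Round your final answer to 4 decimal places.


Using Bayes' theorem:

P(H|E) = P(E|H) × P(H) / P(E)
       = 0.7500 × 0.1714 / 0.2218
       = 0.12855000 / 0.2218
       = 0.5796

The evidence strengthens our belief in H.
Prior: 0.1714 → Posterior: 0.5796


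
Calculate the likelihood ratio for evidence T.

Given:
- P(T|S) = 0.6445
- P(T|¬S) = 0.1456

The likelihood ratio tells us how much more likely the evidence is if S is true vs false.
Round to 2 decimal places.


Likelihood Ratio (LR) = P(T|S) / P(T|¬S)

LR = 0.6445 / 0.1456
   = 4.43

The evidence is 4.43 times more likely if S is true than if S is false.
LR > 1, so observing T raises the odds in favor of S.


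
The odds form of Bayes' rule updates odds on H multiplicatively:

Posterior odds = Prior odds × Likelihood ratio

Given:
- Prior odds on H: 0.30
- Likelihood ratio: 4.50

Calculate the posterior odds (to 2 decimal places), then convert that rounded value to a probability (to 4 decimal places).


Step 1: Calculate posterior odds
Posterior odds = Prior odds × LR
               = 0.30 × 4.50
               = 1.35

Step 2: Convert to probability
P(H|E) = Posterior odds / (1 + Posterior odds)
       = 1.35 / (1 + 1.35)
       = 1.35 / 2.35
       = 0.5745

The evidence increased P(H) from 0.2308 to 0.5745.


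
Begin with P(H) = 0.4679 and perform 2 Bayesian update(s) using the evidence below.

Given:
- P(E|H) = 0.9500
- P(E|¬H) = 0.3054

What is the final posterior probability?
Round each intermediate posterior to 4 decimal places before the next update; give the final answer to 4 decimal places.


Sequential Bayesian updating:

Initial prior: P(H) = 0.4679

Update 1:
  P(E) = 0.9500 × 0.4679 + 0.3054 × 0.5321 = 0.44450500 + 0.16250334 = 0.60700834
  P(H|E) = 0.44450500 / 0.60700834 = 0.7323

Update 2:
  P(E) = 0.9500 × 0.7323 + 0.3054 × 0.2677 = 0.69568500 + 0.08175558 = 0.77744058
  P(H|E) = 0.69568500 / 0.77744058 = 0.8948

Final posterior: 0.8948


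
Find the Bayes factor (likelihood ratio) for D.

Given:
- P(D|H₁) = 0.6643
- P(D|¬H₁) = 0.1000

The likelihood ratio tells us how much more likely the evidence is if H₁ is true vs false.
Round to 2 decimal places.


Likelihood Ratio (LR) = P(D|H₁) / P(D|¬H₁)

LR = 0.6643 / 0.1000
   = 6.64

The evidence is 6.64 times more likely if H₁ is true than if H₁ is false.
Since LR > 1, the evidence supports H₁ over ¬H₁.


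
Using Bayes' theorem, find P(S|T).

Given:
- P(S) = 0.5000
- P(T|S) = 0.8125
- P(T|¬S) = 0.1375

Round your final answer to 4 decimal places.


Bayes' theorem: P(S|T) = P(T|S) × P(S) / P(T)

Step 1: Calculate P(T) using law of total probability
P(T) = P(T|S)P(S) + P(T|¬S)P(¬S)
     = 0.8125 × 0.5000 + 0.1375 × 0.5000
     = 0.40625000 + 0.06875000
     = 0.47500000

Step 2: Apply Bayes' theorem
P(S|T) = P(T|S) × P(S) / P(T)
       = 0.40625000 / 0.47500000
       = 0.8553


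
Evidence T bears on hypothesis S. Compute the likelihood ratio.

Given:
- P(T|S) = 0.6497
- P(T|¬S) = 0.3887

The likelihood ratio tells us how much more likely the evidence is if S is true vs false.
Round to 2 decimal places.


Likelihood Ratio (LR) = P(T|S) / P(T|¬S)

LR = 0.6497 / 0.3887
   = 1.67

The evidence is 1.67 times more likely if S is true than if S is false.
LR > 1, so observing T raises the odds in favor of S.


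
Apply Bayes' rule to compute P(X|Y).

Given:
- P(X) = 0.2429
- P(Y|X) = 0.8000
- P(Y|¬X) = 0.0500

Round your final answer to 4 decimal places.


Bayes' theorem: P(X|Y) = P(Y|X) × P(X) / P(Y)

Step 1: Calculate P(Y) using law of total probability
P(Y) = P(Y|X)P(X) + P(Y|¬X)P(¬X)
     = 0.8000 × 0.2429 + 0.0500 × 0.7571
     = 0.19432000 + 0.03785500
     = 0.23217500

Step 2: Apply Bayes' theorem
P(X|Y) = P(Y|X) × P(X) / P(Y)
       = 0.19432000 / 0.23217500
       = 0.8370


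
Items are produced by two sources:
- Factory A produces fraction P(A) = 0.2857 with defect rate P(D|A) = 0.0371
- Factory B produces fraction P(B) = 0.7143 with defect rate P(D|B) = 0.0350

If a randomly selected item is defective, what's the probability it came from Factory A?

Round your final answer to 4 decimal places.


Let A = from Factory A, D = defective

Given:
- P(A) = 0.2857, P(B) = 0.7143
- P(D|A) = 0.0371, P(D|B) = 0.0350

Step 1: Find P(D)
P(D) = P(D|A)P(A) + P(D|B)P(B)
     = 0.0371 × 0.2857 + 0.0350 × 0.7143
     = 0.01059947 + 0.02500050
     = 0.03559997

Step 2: Apply Bayes' theorem
P(A|D) = P(D|A)P(A) / P(D)
       = 0.01059947 / 0.03559997
       = 0.2977


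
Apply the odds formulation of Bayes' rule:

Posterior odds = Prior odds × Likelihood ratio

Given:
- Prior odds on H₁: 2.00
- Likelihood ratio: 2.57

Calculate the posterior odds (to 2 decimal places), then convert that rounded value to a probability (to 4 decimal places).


Step 1: Calculate posterior odds
Posterior odds = Prior odds × LR
               = 2.00 × 2.57
               = 5.14

Step 2: Convert to probability
P(H₁|E) = Posterior odds / (1 + Posterior odds)
       = 5.14 / (1 + 5.14)
       = 5.14 / 6.14
       = 0.8371

The evidence increased P(H₁) from 0.6667 to 0.8371.


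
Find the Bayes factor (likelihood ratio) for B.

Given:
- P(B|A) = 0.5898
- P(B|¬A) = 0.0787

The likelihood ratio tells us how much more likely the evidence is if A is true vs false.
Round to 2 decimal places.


Likelihood Ratio (LR) = P(B|A) / P(B|¬A)

LR = 0.5898 / 0.0787
   = 7.49

The evidence is 7.49 times more likely if A is true than if A is false.
Since LR > 1, the evidence supports A over ¬A.


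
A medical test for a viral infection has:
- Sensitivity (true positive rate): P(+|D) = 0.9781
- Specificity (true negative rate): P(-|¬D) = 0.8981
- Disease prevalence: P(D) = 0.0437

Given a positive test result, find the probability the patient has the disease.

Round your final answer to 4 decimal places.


Let D = has disease, + = positive test

Given:
- P(D) = 0.0437 (prevalence)
- P(+|D) = 0.9781 (sensitivity)
- P(-|¬D) = 0.8981 (specificity)
- P(+|¬D) = 0.1019 (false positive rate = 1 - specificity)

Step 1: Find P(+)
P(+) = P(+|D)P(D) + P(+|¬D)P(¬D)
     = 0.9781 × 0.0437 + 0.1019 × 0.9563
     = 0.04274297 + 0.09744697
     = 0.14018994

Step 2: Apply Bayes' theorem for P(D|+)
P(D|+) = P(+|D)P(D) / P(+)
       = 0.04274297 / 0.14018994
       = 0.3049


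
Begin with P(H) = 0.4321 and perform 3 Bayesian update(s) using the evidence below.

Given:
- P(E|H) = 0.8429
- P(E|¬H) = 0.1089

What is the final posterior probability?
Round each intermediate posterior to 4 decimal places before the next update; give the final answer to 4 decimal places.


Sequential Bayesian updating:

Initial prior: P(H) = 0.4321

Update 1:
  P(E) = 0.8429 × 0.4321 + 0.1089 × 0.5679 = 0.36421709 + 0.06184431 = 0.42606140
  P(H|E) = 0.36421709 / 0.42606140 = 0.8548

Update 2:
  P(E) = 0.8429 × 0.8548 + 0.1089 × 0.1452 = 0.72051092 + 0.01581228 = 0.73632320
  P(H|E) = 0.72051092 / 0.73632320 = 0.9785

Update 3:
  P(E) = 0.8429 × 0.9785 + 0.1089 × 0.0215 = 0.82477765 + 0.00234135 = 0.82711900
  P(H|E) = 0.82477765 / 0.82711900 = 0.9972

Final posterior: 0.9972


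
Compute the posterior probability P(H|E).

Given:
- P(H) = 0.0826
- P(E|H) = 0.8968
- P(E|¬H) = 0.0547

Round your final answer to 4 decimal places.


Bayes' theorem: P(H|E) = P(E|H) × P(H) / P(E)

Step 1: Calculate P(E) using law of total probability
P(E) = P(E|H)P(H) + P(E|¬H)P(¬H)
     = 0.8968 × 0.0826 + 0.0547 × 0.9174
     = 0.07407568 + 0.05018178
     = 0.12425746

Step 2: Apply Bayes' theorem
P(H|E) = P(E|H) × P(H) / P(E)
       = 0.07407568 / 0.12425746
       = 0.5961


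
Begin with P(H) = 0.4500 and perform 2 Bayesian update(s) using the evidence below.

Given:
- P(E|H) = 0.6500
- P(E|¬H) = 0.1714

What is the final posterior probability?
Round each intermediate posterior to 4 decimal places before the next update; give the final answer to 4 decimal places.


Sequential Bayesian updating:

Initial prior: P(H) = 0.4500

Update 1:
  P(E) = 0.6500 × 0.4500 + 0.1714 × 0.5500 = 0.29250000 + 0.09427000 = 0.38677000
  P(H|E) = 0.29250000 / 0.38677000 = 0.7563

Update 2:
  P(E) = 0.6500 × 0.7563 + 0.1714 × 0.2437 = 0.49159500 + 0.04177018 = 0.53336518
  P(H|E) = 0.49159500 / 0.53336518 = 0.9217

Final posterior: 0.9217


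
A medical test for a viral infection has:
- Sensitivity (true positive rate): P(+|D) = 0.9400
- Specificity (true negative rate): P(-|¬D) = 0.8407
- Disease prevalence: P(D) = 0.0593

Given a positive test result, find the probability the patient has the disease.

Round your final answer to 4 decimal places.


Let D = has disease, + = positive test

Given:
- P(D) = 0.0593 (prevalence)
- P(+|D) = 0.9400 (sensitivity)
- P(-|¬D) = 0.8407 (specificity)
- P(+|¬D) = 0.1593 (false positive rate = 1 - specificity)

Step 1: Find P(+)
P(+) = P(+|D)P(D) + P(+|¬D)P(¬D)
     = 0.9400 × 0.0593 + 0.1593 × 0.9407
     = 0.05574200 + 0.14985351
     = 0.20559551

Step 2: Apply Bayes' theorem for P(D|+)
P(D|+) = P(+|D)P(D) / P(+)
       = 0.05574200 / 0.20559551
       = 0.2711


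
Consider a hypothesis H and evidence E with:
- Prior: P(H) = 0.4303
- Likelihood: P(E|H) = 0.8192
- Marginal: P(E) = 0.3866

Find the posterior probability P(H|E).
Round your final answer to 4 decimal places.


Using Bayes' theorem:

P(H|E) = P(E|H) × P(H) / P(E)
       = 0.8192 × 0.4303 / 0.3866
       = 0.35250176 / 0.3866
       = 0.9118

The evidence strengthens our belief in H.
Prior: 0.4303 → Posterior: 0.9118


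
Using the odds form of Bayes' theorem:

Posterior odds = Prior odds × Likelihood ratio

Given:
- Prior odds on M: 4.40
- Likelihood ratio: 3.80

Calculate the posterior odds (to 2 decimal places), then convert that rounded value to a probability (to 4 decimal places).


Step 1: Calculate posterior odds
Posterior odds = Prior odds × LR
               = 4.40 × 3.80
               = 16.72

Step 2: Convert to probability
P(M|E) = Posterior odds / (1 + Posterior odds)
       = 16.72 / (1 + 16.72)
       = 16.72 / 17.72
       = 0.9436

The evidence increased P(M) from 0.8148 to 0.9436.


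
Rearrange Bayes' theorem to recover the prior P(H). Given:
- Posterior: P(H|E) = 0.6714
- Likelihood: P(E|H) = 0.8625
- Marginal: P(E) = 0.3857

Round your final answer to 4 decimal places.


From Bayes' theorem: P(H|E) = P(E|H) × P(H) / P(E)

Rearranging for P(H):
P(H) = P(H|E) × P(E) / P(E|H)
     = 0.6714 × 0.3857 / 0.8625
     = 0.25895898 / 0.8625
     = 0.3002


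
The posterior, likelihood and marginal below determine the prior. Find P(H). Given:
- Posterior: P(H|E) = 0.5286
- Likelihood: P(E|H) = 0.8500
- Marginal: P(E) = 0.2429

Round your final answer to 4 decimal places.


From Bayes' theorem: P(H|E) = P(E|H) × P(H) / P(E)

Rearranging for P(H):
P(H) = P(H|E) × P(E) / P(E|H)
     = 0.5286 × 0.2429 / 0.8500
     = 0.12839694 / 0.8500
     = 0.1511


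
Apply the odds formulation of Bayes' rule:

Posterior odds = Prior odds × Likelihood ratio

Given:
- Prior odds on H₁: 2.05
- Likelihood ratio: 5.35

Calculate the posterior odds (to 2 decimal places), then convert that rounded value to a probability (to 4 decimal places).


Step 1: Calculate posterior odds
Posterior odds = Prior odds × LR
               = 2.05 × 5.35
               = 10.97

Step 2: Convert to probability
P(H₁|E) = Posterior odds / (1 + Posterior odds)
       = 10.97 / (1 + 10.97)
       = 10.97 / 11.97
       = 0.9165

The evidence increased P(H₁) from 0.6721 to 0.9165.


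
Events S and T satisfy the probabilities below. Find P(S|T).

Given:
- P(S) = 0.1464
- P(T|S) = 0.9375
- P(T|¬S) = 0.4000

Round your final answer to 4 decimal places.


Bayes' theorem: P(S|T) = P(T|S) × P(S) / P(T)

Step 1: Calculate P(T) using law of total probability
P(T) = P(T|S)P(S) + P(T|¬S)P(¬S)
     = 0.9375 × 0.1464 + 0.4000 × 0.8536
     = 0.13725000 + 0.34144000
     = 0.47869000

Step 2: Apply Bayes' theorem
P(S|T) = P(T|S) × P(S) / P(T)
       = 0.13725000 / 0.47869000
       = 0.2867


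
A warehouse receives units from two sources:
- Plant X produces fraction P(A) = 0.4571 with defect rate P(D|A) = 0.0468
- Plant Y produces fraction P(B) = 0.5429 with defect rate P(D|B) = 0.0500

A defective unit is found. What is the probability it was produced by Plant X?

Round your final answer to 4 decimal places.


Let A = from Plant X, D = defective

Given:
- P(A) = 0.4571, P(B) = 0.5429
- P(D|A) = 0.0468, P(D|B) = 0.0500

Step 1: Find P(D)
P(D) = P(D|A)P(A) + P(D|B)P(B)
     = 0.0468 × 0.4571 + 0.0500 × 0.5429
     = 0.02139228 + 0.02714500
     = 0.04853728

Step 2: Apply Bayes' theorem
P(A|D) = P(D|A)P(A) / P(D)
       = 0.02139228 / 0.04853728
       = 0.4407


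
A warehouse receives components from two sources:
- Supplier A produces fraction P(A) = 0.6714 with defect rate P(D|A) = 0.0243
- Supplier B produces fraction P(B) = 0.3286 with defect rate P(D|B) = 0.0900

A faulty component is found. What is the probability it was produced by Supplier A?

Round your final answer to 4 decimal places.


Let A = from Supplier A, D = faulty

Given:
- P(A) = 0.6714, P(B) = 0.3286
- P(D|A) = 0.0243, P(D|B) = 0.0900

Step 1: Find P(D)
P(D) = P(D|A)P(A) + P(D|B)P(B)
     = 0.0243 × 0.6714 + 0.0900 × 0.3286
     = 0.01631502 + 0.02957400
     = 0.04588902

Step 2: Apply Bayes' theorem
P(A|D) = P(D|A)P(A) / P(D)
       = 0.01631502 / 0.04588902
       = 0.3555


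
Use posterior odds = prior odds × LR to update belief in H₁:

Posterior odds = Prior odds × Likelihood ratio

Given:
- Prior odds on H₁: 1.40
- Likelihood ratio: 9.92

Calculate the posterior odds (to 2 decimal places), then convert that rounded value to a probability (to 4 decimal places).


Step 1: Calculate posterior odds
Posterior odds = Prior odds × LR
               = 1.40 × 9.92
               = 13.89

Step 2: Convert to probability
P(H₁|E) = Posterior odds / (1 + Posterior odds)
       = 13.89 / (1 + 13.89)
       = 13.89 / 14.89
       = 0.9328

The evidence increased P(H₁) from 0.5833 to 0.9328.


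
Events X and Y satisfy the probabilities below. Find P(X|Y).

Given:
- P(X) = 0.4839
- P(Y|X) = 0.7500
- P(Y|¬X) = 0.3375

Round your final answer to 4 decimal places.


Bayes' theorem: P(X|Y) = P(Y|X) × P(X) / P(Y)

Step 1: Calculate P(Y) using law of total probability
P(Y) = P(Y|X)P(X) + P(Y|¬X)P(¬X)
     = 0.7500 × 0.4839 + 0.3375 × 0.5161
     = 0.36292500 + 0.17418375
     = 0.53710875

Step 2: Apply Bayes' theorem
P(X|Y) = P(Y|X) × P(X) / P(Y)
       = 0.36292500 / 0.53710875
       = 0.6757


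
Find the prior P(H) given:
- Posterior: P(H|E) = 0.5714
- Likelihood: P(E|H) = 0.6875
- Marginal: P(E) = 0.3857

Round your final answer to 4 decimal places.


From Bayes' theorem: P(H|E) = P(E|H) × P(H) / P(E)

Rearranging for P(H):
P(H) = P(H|E) × P(E) / P(E|H)
     = 0.5714 × 0.3857 / 0.6875
     = 0.22038898 / 0.6875
     = 0.3206


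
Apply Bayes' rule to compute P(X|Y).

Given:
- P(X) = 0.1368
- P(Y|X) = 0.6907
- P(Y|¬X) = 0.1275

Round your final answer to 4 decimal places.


Bayes' theorem: P(X|Y) = P(Y|X) × P(X) / P(Y)

Step 1: Calculate P(Y) using law of total probability
P(Y) = P(Y|X)P(X) + P(Y|¬X)P(¬X)
     = 0.6907 × 0.1368 + 0.1275 × 0.8632
     = 0.09448776 + 0.11005800
     = 0.20454576

Step 2: Apply Bayes' theorem
P(X|Y) = P(Y|X) × P(X) / P(Y)
       = 0.09448776 / 0.20454576
       = 0.4619


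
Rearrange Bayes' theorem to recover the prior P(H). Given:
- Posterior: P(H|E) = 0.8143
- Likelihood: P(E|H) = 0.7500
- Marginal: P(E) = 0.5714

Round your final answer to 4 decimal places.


From Bayes' theorem: P(H|E) = P(E|H) × P(H) / P(E)

Rearranging for P(H):
P(H) = P(H|E) × P(E) / P(E|H)
     = 0.8143 × 0.5714 / 0.7500
     = 0.46529102 / 0.7500
     = 0.6204


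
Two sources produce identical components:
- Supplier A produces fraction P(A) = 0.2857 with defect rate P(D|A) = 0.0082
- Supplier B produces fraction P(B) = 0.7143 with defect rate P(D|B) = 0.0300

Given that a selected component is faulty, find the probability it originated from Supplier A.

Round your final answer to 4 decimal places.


Let A = from Supplier A, D = faulty

Given:
- P(A) = 0.2857, P(B) = 0.7143
- P(D|A) = 0.0082, P(D|B) = 0.0300

Step 1: Find P(D)
P(D) = P(D|A)P(A) + P(D|B)P(B)
     = 0.0082 × 0.2857 + 0.0300 × 0.7143
     = 0.00234274 + 0.02142900
     = 0.02377174

Step 2: Apply Bayes' theorem
P(A|D) = P(D|A)P(A) / P(D)
       = 0.00234274 / 0.02377174
       = 0.0986


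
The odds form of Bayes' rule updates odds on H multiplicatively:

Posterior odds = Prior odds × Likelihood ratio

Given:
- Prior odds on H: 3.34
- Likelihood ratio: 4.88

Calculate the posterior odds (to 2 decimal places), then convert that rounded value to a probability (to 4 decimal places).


Step 1: Calculate posterior odds
Posterior odds = Prior odds × LR
               = 3.34 × 4.88
               = 16.30

Step 2: Convert to probability
P(H|E) = Posterior odds / (1 + Posterior odds)
       = 16.30 / (1 + 16.30)
       = 16.30 / 17.30
       = 0.9422

The evidence increased P(H) from 0.7696 to 0.9422.


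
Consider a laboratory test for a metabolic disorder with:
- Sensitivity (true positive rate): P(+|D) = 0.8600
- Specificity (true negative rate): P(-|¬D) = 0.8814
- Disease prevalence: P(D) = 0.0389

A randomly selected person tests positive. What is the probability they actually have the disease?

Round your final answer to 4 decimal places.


Let D = has disease, + = positive test

Given:
- P(D) = 0.0389 (prevalence)
- P(+|D) = 0.8600 (sensitivity)
- P(-|¬D) = 0.8814 (specificity)
- P(+|¬D) = 0.1186 (false positive rate = 1 - specificity)

Step 1: Find P(+)
P(+) = P(+|D)P(D) + P(+|¬D)P(¬D)
     = 0.8600 × 0.0389 + 0.1186 × 0.9611
     = 0.03345400 + 0.11398646
     = 0.14744046

Step 2: Apply Bayes' theorem for P(D|+)
P(D|+) = P(+|D)P(D) / P(+)
       = 0.03345400 / 0.14744046
       = 0.2269


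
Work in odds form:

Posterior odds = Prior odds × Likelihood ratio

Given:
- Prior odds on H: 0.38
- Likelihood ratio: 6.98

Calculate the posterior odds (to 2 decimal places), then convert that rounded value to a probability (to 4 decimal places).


Step 1: Calculate posterior odds
Posterior odds = Prior odds × LR
               = 0.38 × 6.98
               = 2.65

Step 2: Convert to probability
P(H|E) = Posterior odds / (1 + Posterior odds)
       = 2.65 / (1 + 2.65)
       = 2.65 / 3.65
       = 0.7260

The evidence increased P(H) from 0.2754 to 0.7260.


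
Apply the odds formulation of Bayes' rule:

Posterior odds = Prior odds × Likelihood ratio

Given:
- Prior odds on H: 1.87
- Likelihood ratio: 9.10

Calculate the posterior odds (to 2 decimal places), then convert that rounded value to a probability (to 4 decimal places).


Step 1: Calculate posterior odds
Posterior odds = Prior odds × LR
               = 1.87 × 9.10
               = 17.02

Step 2: Convert to probability
P(H|E) = Posterior odds / (1 + Posterior odds)
       = 17.02 / (1 + 17.02)
       = 17.02 / 18.02
       = 0.9445

The evidence increased P(H) from 0.6516 to 0.9445.


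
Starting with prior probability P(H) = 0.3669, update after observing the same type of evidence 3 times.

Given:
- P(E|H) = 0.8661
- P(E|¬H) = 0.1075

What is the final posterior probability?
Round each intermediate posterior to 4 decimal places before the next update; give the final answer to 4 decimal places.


Sequential Bayesian updating:

Initial prior: P(H) = 0.3669

Update 1:
  P(E) = 0.8661 × 0.3669 + 0.1075 × 0.6331 = 0.31777209 + 0.06805825 = 0.38583034
  P(H|E) = 0.31777209 / 0.38583034 = 0.8236

Update 2:
  P(E) = 0.8661 × 0.8236 + 0.1075 × 0.1764 = 0.71331996 + 0.01896300 = 0.73228296
  P(H|E) = 0.71331996 / 0.73228296 = 0.9741

Update 3:
  P(E) = 0.8661 × 0.9741 + 0.1075 × 0.0259 = 0.84366801 + 0.00278425 = 0.84645226
  P(H|E) = 0.84366801 / 0.84645226 = 0.9967

Final posterior: 0.9967


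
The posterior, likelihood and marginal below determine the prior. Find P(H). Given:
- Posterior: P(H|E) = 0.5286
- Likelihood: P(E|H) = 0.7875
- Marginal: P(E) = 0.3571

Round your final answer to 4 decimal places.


From Bayes' theorem: P(H|E) = P(E|H) × P(H) / P(E)

Rearranging for P(H):
P(H) = P(H|E) × P(E) / P(E|H)
     = 0.5286 × 0.3571 / 0.7875
     = 0.18876306 / 0.7875
     = 0.2397


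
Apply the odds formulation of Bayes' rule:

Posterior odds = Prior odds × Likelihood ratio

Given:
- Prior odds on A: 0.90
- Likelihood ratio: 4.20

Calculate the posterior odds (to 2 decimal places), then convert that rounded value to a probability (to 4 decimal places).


Step 1: Calculate posterior odds
Posterior odds = Prior odds × LR
               = 0.90 × 4.20
               = 3.78

Step 2: Convert to probability
P(A|E) = Posterior odds / (1 + Posterior odds)
       = 3.78 / (1 + 3.78)
       = 3.78 / 4.78
       = 0.7908

The evidence increased P(A) from 0.4737 to 0.7908.


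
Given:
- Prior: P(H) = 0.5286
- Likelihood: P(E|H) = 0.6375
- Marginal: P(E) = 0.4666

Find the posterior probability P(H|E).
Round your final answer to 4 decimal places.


Using Bayes' theorem:

P(H|E) = P(E|H) × P(H) / P(E)
       = 0.6375 × 0.5286 / 0.4666
       = 0.33698250 / 0.4666
       = 0.7222

The evidence strengthens our belief in H.
Prior: 0.5286 → Posterior: 0.7222


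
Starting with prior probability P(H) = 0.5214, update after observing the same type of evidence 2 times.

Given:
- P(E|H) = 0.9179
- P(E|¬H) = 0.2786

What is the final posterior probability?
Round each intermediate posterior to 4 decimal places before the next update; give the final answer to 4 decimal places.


Sequential Bayesian updating:

Initial prior: P(H) = 0.5214

Update 1:
  P(E) = 0.9179 × 0.5214 + 0.2786 × 0.4786 = 0.47859306 + 0.13333796 = 0.61193102
  P(H|E) = 0.47859306 / 0.61193102 = 0.7821

Update 2:
  P(E) = 0.9179 × 0.7821 + 0.2786 × 0.2179 = 0.71788959 + 0.06070694 = 0.77859653
  P(H|E) = 0.71788959 / 0.77859653 = 0.9220

Final posterior: 0.9220


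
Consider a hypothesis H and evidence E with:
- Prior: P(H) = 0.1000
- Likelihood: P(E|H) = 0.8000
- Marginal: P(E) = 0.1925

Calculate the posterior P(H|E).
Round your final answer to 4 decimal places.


Using Bayes' theorem:

P(H|E) = P(E|H) × P(H) / P(E)
       = 0.8000 × 0.1000 / 0.1925
       = 0.08000000 / 0.1925
       = 0.4156

The evidence strengthens our belief in H.
Prior: 0.1000 → Posterior: 0.4156


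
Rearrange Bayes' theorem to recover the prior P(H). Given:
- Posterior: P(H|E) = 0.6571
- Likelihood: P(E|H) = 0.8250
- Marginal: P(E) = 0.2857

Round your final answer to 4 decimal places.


From Bayes' theorem: P(H|E) = P(E|H) × P(H) / P(E)

Rearranging for P(H):
P(H) = P(H|E) × P(E) / P(E|H)
     = 0.6571 × 0.2857 / 0.8250
     = 0.18773347 / 0.8250
     = 0.2276


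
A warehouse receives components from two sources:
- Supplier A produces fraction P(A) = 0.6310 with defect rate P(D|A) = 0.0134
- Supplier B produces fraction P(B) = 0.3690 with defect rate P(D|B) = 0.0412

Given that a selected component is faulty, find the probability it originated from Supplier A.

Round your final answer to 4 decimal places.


Let A = from Supplier A, D = faulty

Given:
- P(A) = 0.6310, P(B) = 0.3690
- P(D|A) = 0.0134, P(D|B) = 0.0412

Step 1: Find P(D)
P(D) = P(D|A)P(A) + P(D|B)P(B)
     = 0.0134 × 0.6310 + 0.0412 × 0.3690
     = 0.00845540 + 0.01520280
     = 0.02365820

Step 2: Apply Bayes' theorem
P(A|D) = P(D|A)P(A) / P(D)
       = 0.00845540 / 0.02365820
       = 0.3574


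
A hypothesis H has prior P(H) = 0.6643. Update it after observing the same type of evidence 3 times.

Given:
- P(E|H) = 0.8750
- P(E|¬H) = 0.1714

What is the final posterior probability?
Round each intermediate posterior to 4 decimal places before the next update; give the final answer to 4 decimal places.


Sequential Bayesian updating:

Initial prior: P(H) = 0.6643

Update 1:
  P(E) = 0.8750 × 0.6643 + 0.1714 × 0.3357 = 0.58126250 + 0.05753898 = 0.63880148
  P(H|E) = 0.58126250 / 0.63880148 = 0.9099

Update 2:
  P(E) = 0.8750 × 0.9099 + 0.1714 × 0.0901 = 0.79616250 + 0.01544314 = 0.81160564
  P(H|E) = 0.79616250 / 0.81160564 = 0.9810

Update 3:
  P(E) = 0.8750 × 0.9810 + 0.1714 × 0.0190 = 0.85837500 + 0.00325660 = 0.86163160
  P(H|E) = 0.85837500 / 0.86163160 = 0.9962

Final posterior: 0.9962


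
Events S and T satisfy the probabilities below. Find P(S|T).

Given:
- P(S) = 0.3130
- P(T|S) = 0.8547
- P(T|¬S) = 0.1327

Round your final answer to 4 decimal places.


Bayes' theorem: P(S|T) = P(T|S) × P(S) / P(T)

Step 1: Calculate P(T) using law of total probability
P(T) = P(T|S)P(S) + P(T|¬S)P(¬S)
     = 0.8547 × 0.3130 + 0.1327 × 0.6870
     = 0.26752110 + 0.09116490
     = 0.35868600

Step 2: Apply Bayes' theorem
P(S|T) = P(T|S) × P(S) / P(T)
       = 0.26752110 / 0.35868600
       = 0.7458


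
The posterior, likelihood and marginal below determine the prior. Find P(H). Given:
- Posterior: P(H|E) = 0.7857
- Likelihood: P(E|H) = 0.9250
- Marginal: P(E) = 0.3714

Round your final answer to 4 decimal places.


From Bayes' theorem: P(H|E) = P(E|H) × P(H) / P(E)

Rearranging for P(H):
P(H) = P(H|E) × P(E) / P(E|H)
     = 0.7857 × 0.3714 / 0.9250
     = 0.29180898 / 0.9250
     = 0.3155


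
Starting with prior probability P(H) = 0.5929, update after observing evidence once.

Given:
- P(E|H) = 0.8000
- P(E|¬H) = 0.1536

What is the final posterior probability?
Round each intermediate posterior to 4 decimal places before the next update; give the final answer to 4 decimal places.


Sequential Bayesian updating:

Initial prior: P(H) = 0.5929

Update 1:
  P(E) = 0.8000 × 0.5929 + 0.1536 × 0.4071 = 0.47432000 + 0.06253056 = 0.53685056
  P(H|E) = 0.47432000 / 0.53685056 = 0.8835

Final posterior: 0.8835


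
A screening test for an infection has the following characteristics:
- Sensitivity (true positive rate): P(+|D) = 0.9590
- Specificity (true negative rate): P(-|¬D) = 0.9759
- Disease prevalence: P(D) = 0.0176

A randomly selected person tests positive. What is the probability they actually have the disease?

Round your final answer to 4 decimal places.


Let D = has disease, + = positive test

Given:
- P(D) = 0.0176 (prevalence)
- P(+|D) = 0.9590 (sensitivity)
- P(-|¬D) = 0.9759 (specificity)
- P(+|¬D) = 0.0241 (false positive rate = 1 - specificity)

Step 1: Find P(+)
P(+) = P(+|D)P(D) + P(+|¬D)P(¬D)
     = 0.9590 × 0.0176 + 0.0241 × 0.9824
     = 0.01687840 + 0.02367584
     = 0.04055424

Step 2: Apply Bayes' theorem for P(D|+)
P(D|+) = P(+|D)P(D) / P(+)
       = 0.01687840 / 0.04055424
       = 0.4162
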